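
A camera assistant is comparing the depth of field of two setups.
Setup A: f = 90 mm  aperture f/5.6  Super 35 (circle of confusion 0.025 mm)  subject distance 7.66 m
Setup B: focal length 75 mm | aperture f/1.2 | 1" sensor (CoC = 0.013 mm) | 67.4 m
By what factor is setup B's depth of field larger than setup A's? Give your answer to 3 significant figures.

12.8

Setup A: H = 90²/(5.6×0.025) + 90 ≈ 57947.1 mm; DoF = Df − Dn = 8813.1 − 6773.7 ≈ 2039.4 mm.
Setup B: H = 75²/(1.2×0.013) + 75 ≈ 360651.9 mm; DoF = Df − Dn = 82874 − 56795 ≈ 26079 mm.
Ratio = 26079 / 2039.4 ≈ 12.8.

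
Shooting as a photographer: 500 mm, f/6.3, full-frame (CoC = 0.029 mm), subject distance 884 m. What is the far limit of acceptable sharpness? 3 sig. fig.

Hyperfocal distance H = f²/(N·c) + f = 500²/(6.3 × 0.029) + 500 = 250000/0.1827 + 500 ≈ 1368863.4 mm ≈ 1369 m.
Far limit Df = s·(H − f)/(H − s) = 884000 × (1368863.4 − 500) / (1368863.4 − 884000) = 884000 × 1368363.4 / 484863.4 ≈ 2494792 mm ≈ 2490 m.

2490 m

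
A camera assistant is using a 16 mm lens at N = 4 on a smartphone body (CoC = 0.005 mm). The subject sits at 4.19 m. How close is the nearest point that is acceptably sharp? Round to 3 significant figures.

3.16 m

Hyperfocal distance H = f²/(N·c) + f = 16²/(4 × 0.005) + 16 = 256/0.02 + 16 ≈ 12816.0 mm ≈ 12.82 m.
Near limit Dn = s·(H − f)/(H + s − 2f) = 4190 × (12816.0 − 16) / (12816.0 + 4190 − 2 × 16) = 4190 × 12800.0 / 16974.0 ≈ 3159.7 mm ≈ 3.16 m.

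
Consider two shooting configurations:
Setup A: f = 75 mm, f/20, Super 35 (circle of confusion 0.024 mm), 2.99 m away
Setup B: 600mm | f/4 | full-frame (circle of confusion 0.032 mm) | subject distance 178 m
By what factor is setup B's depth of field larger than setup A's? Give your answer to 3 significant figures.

Setup A: H = 75²/(20×0.024) + 75 ≈ 11793.8 mm; DoF = Df − Dn = 3980.0 − 2394.4 ≈ 1585.6 mm.
Setup B: H = 600²/(4×0.032) + 600 ≈ 2813100.0 mm; DoF = Df − Dn = 189983 − 167439 ≈ 22544 mm.
Ratio = 22544 / 1585.6 ≈ 14.2.

14.2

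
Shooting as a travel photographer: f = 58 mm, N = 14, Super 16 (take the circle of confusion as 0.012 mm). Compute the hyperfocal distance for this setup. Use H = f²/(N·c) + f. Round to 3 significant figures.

20.1 m

Hyperfocal distance H = f²/(N·c) + f = 58²/(14 × 0.012) + 58 = 3364/0.168 + 58 ≈ 20081.8 mm ≈ 20.1 m.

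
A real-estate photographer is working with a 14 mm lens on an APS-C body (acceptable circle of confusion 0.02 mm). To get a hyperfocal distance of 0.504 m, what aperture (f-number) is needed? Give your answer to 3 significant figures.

Rearrange H = f²/(N·c) + f for N: N = f² / ((H − f)·c).
N = 14² / ((504 − 14) × 0.02) = 196 / 9.800 ≈ 20.

f/20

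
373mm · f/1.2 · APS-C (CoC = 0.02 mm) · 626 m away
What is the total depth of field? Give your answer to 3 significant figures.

137 m

Hyperfocal distance H = f²/(N·c) + f = 373²/(1.2 × 0.02) + 373 = 139129/0.024 + 373 ≈ 5797414.7 mm ≈ 5797 m.
Near limit Dn = s·(H − f)/(H + s − 2f) = 626000 × (5797414.7 − 373) / (5797414.7 + 626000 − 2 × 373) = 626000 × 5797041.7 / 6422668.7 ≈ 565022 mm.
Far limit Df = s·(H − f)/(H − s) = 626000 × (5797414.7 − 373) / (5797414.7 − 626000) = 626000 × 5797041.7 / 5171414.7 ≈ 701732 mm.
Depth of field = Df − Dn = 701732 − 565022 ≈ 136710 mm ≈ 137 m.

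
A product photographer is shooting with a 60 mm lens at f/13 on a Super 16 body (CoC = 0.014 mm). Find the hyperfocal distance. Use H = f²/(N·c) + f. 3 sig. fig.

19.8 m

Hyperfocal distance H = f²/(N·c) + f = 60²/(13 × 0.014) + 60 = 3600/0.182 + 60 ≈ 19840.2 mm ≈ 19.8 m.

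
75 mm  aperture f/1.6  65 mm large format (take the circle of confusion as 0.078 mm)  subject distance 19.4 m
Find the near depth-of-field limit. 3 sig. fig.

Hyperfocal distance H = f²/(N·c) + f = 75²/(1.6 × 0.078) + 75 = 5625/0.1248 + 75 ≈ 45147.1 mm ≈ 45.15 m.
Near limit Dn = s·(H − f)/(H + s − 2f) = 19400 × (45147.1 − 75) / (45147.1 + 19400 − 2 × 75) = 19400 × 45072.1 / 64397.1 ≈ 13578 mm ≈ 13.6 m.

13.6 m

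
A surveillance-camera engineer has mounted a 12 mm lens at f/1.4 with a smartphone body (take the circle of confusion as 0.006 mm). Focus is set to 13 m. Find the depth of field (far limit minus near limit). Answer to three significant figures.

46.2 m

Hyperfocal distance H = f²/(N·c) + f = 12²/(1.4 × 0.006) + 12 = 144/0.0084 + 12 ≈ 17154.9 mm ≈ 17.15 m.
Near limit Dn = s·(H − f)/(H + s − 2f) = 13000 × (17154.9 − 12) / (17154.9 + 13000 − 2 × 12) = 13000 × 17142.9 / 30130.9 ≈ 7396 mm.
Far limit Df = s·(H − f)/(H − s) = 13000 × (17154.9 − 12) / (17154.9 − 13000) = 13000 × 17142.9 / 4154.9 ≈ 53638 mm.
Depth of field = Df − Dn = 53638 − 7396 ≈ 46242 mm ≈ 46.2 m.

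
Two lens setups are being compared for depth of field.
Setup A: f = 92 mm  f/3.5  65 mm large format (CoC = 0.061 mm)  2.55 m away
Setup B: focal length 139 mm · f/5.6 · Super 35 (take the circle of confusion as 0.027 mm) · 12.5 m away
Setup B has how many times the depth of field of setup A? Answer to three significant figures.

Setup A: H = 92²/(3.5×0.061) + 92 ≈ 39736.0 mm; DoF = Df − Dn = 2718.56 − 2401.13 ≈ 317.43 mm.
Setup B: H = 139²/(5.6×0.027) + 139 ≈ 127923.4 mm; DoF = Df − Dn = 13838.7 − 11397.5 ≈ 2441.2 mm.
Ratio = 2441.2 / 317.43 ≈ 7.69.

7.69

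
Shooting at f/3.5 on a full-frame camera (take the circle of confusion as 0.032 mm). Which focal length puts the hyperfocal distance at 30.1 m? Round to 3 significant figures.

58.0 mm

From H = f²/(N·c) + f, with f ≪ H: f ≈ √(H·N·c) = √(30100 × 3.5 × 0.032) = √3371.2 ≈ 58.06 mm.
Exact: f² + N·c·f − N·c·H = 0 ⇒ f = (−N·c + √((N·c)² + 4·N·c·H))/2 = (−0.112 + √13485)/2 ≈ 58.006 mm ≈ 58.0 mm.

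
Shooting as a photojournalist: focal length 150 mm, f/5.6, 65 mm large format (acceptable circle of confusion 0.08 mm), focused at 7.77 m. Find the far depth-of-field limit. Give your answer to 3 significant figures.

9.16 m

Hyperfocal distance H = f²/(N·c) + f = 150²/(5.6 × 0.08) + 150 = 22500/0.448 + 150 ≈ 50373.2 mm ≈ 50.37 m.
Far limit Df = s·(H − f)/(H − s) = 7770 × (50373.2 − 150) / (50373.2 − 7770) = 7770 × 50223.2 / 42603.2 ≈ 9159.7 mm ≈ 9.16 m.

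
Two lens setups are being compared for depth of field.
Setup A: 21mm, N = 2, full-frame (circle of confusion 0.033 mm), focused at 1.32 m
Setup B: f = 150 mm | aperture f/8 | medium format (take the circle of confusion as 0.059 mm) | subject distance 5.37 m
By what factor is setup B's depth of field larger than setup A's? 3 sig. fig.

2.23

Setup A: H = 21²/(2×0.033) + 21 ≈ 6702.8 mm; DoF = Df − Dn = 1638.55 − 1105.15 ≈ 533.40 mm.
Setup B: H = 150²/(8×0.059) + 150 ≈ 47819.5 mm; DoF = Df − Dn = 6030.3 − 4840.0 ≈ 1190.3 mm.
Ratio = 1190.3 / 533.40 ≈ 2.23.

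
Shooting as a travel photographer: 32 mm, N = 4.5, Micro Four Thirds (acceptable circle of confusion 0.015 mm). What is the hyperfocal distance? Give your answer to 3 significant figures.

Hyperfocal distance H = f²/(N·c) + f = 32²/(4.5 × 0.015) + 32 = 1024/0.0675 + 32 ≈ 15202.4 mm ≈ 15.2 m.

15.2 m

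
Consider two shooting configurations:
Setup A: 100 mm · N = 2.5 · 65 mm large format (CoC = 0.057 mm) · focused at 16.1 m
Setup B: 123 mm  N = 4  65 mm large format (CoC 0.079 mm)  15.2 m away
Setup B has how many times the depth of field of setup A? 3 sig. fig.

Setup A: H = 100²/(2.5×0.057) + 100 ≈ 70275.4 mm; DoF = Df − Dn = 20854.9 − 13110.7 ≈ 7744.2 mm.
Setup B: H = 123²/(4×0.079) + 123 ≈ 47999.6 mm; DoF = Df − Dn = 22187 − 11560 ≈ 10627 mm.
Ratio = 10627 / 7744.2 ≈ 1.37.

1.37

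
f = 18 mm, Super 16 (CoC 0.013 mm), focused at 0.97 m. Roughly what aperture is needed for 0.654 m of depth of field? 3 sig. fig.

f/8

Write h = H − f = f²/(N·c). The thin-lens limits are Dn = s·h/(h + (s−f)) and Df = s·h/(h − (s−f)), so DoF = Df − Dn = 2·s·(s−f)·h / (h² − (s−f)²).
That is a quadratic in h: DoF·h² − 2·s·(s−f)·h − DoF·(s−f)² = 0 ⇒ h = (s−f)·(s + √(s² + DoF²)) / DoF = 952 × (970 + √(970² + 654²)) / 654 = 952 × (970 + 1169.88) / 654 ≈ 3114.9 mm.
Then N = f²/(c·h) = 18² / (0.013 × 3114.9) = 324 / 40.494 ≈ 8.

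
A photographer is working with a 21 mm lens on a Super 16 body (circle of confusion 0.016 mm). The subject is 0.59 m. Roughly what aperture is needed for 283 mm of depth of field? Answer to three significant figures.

Write h = H − f = f²/(N·c). The thin-lens limits are Dn = s·h/(h + (s−f)) and Df = s·h/(h − (s−f)), so DoF = Df − Dn = 2·s·(s−f)·h / (h² − (s−f)²).
That is a quadratic in h: DoF·h² − 2·s·(s−f)·h − DoF·(s−f)² = 0 ⇒ h = (s−f)·(s + √(s² + DoF²)) / DoF = 569 × (590 + √(590² + 283²)) / 283 = 569 × (590 + 654.362) / 283 ≈ 2501.9 mm.
Then N = f²/(c·h) = 21² / (0.016 × 2501.9) = 441 / 40.031 ≈ 11.

f/11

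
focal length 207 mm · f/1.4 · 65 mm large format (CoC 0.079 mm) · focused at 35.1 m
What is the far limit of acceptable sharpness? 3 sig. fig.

Hyperfocal distance H = f²/(N·c) + f = 207²/(1.4 × 0.079) + 207 = 42849/0.1106 + 207 ≈ 387630.1 mm ≈ 387.6 m.
Far limit Df = s·(H − f)/(H − s) = 35100 × (387630.1 − 207) / (387630.1 − 35100) = 35100 × 387423.1 / 352530.1 ≈ 38574 mm ≈ 38.6 m.

38.6 m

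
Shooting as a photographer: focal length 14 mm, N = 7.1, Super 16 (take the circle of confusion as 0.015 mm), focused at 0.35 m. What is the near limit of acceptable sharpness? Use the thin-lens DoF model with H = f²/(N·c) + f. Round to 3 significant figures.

Hyperfocal distance H = f²/(N·c) + f = 14²/(7.1 × 0.015) + 14 = 196/0.1065 + 14 ≈ 1854.4 mm ≈ 1.854 m.
Near limit Dn = s·(H − f)/(H + s − 2f) = 350 × (1854.4 − 14) / (1854.4 + 350 − 2 × 14) = 350 × 1840.4 / 2176.4 ≈ 295.97 mm.

296 mm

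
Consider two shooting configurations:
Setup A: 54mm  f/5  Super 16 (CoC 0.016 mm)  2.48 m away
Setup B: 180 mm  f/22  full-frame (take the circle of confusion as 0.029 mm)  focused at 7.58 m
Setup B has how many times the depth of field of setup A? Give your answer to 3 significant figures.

Setup A: H = 54²/(5×0.016) + 54 ≈ 36504.0 mm; DoF = Df − Dn = 2656.83 − 2325.24 ≈ 331.59 mm.
Setup B: H = 180²/(22×0.029) + 180 ≈ 50963.7 mm; DoF = Df − Dn = 8872.9 − 6615.9 ≈ 2257.0 mm.
Ratio = 2257.0 / 331.59 ≈ 6.81.

6.81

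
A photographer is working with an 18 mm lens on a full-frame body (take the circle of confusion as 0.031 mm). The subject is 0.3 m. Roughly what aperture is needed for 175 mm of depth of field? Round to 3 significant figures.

f/10

Write h = H − f = f²/(N·c). The thin-lens limits are Dn = s·h/(h + (s−f)) and Df = s·h/(h − (s−f)), so DoF = Df − Dn = 2·s·(s−f)·h / (h² − (s−f)²).
That is a quadratic in h: DoF·h² − 2·s·(s−f)·h − DoF·(s−f)² = 0 ⇒ h = (s−f)·(s + √(s² + DoF²)) / DoF = 282 × (300 + √(300² + 175²)) / 175 = 282 × (300 + 347.311) / 175 ≈ 1043.1 mm.
Then N = f²/(c·h) = 18² / (0.031 × 1043.1) = 324 / 32.336 ≈ 10.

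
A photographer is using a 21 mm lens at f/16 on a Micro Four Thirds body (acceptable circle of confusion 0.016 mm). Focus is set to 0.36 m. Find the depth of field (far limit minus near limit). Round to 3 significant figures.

Hyperfocal distance H = f²/(N·c) + f = 21²/(16 × 0.016) + 21 = 441/0.256 + 21 ≈ 1743.7 mm ≈ 1.744 m.
Near limit Dn = s·(H − f)/(H + s − 2f) = 360 × (1743.7 − 21) / (1743.7 + 360 − 2 × 21) = 360 × 1722.7 / 2061.7 ≈ 300.80 mm.
Far limit Df = s·(H − f)/(H − s) = 360 × (1743.7 − 21) / (1743.7 − 360) = 360 × 1722.7 / 1383.7 ≈ 448.20 mm.
Depth of field = Df − Dn = 448.20 − 300.80 ≈ 147.40 mm.

147 mm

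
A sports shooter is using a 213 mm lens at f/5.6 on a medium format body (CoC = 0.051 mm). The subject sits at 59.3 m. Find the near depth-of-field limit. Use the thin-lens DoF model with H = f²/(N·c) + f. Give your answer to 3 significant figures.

Hyperfocal distance H = f²/(N·c) + f = 213²/(5.6 × 0.051) + 213 = 45369/0.2856 + 213 ≈ 159068.0 mm ≈ 159.1 m.
Near limit Dn = s·(H − f)/(H + s − 2f) = 59300 × (159068.0 − 213) / (159068.0 + 59300 − 2 × 213) = 59300 × 158855.0 / 217942.0 ≈ 43223 mm ≈ 43.2 m.

43.2 m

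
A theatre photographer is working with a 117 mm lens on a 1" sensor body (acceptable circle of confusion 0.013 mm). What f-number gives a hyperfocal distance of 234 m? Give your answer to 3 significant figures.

Rearrange H = f²/(N·c) + f for N: N = f² / ((H − f)·c).
N = 117² / ((234000 − 117) × 0.013) = 13689 / 3040 ≈ 4.50.

f/4.50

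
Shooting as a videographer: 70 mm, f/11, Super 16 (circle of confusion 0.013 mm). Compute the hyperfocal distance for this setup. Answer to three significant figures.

34.3 m

Hyperfocal distance H = f²/(N·c) + f = 70²/(11 × 0.013) + 70 = 4900/0.143 + 70 ≈ 34335.7 mm ≈ 34.3 m.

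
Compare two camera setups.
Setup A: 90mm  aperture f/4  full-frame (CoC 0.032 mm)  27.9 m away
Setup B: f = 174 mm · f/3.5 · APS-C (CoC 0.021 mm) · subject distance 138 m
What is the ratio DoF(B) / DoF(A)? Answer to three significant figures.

3.42

Setup A: H = 90²/(4×0.032) + 90 ≈ 63371.2 mm; DoF = Df − Dn = 49774 − 19382 ≈ 30392 mm.
Setup B: H = 174²/(3.5×0.021) + 174 ≈ 412092.4 mm; DoF = Df − Dn = 207393 − 103402 ≈ 103991 mm.
Ratio = 103991 / 30392 ≈ 3.42.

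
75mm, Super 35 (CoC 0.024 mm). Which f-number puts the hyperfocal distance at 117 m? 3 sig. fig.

Rearrange H = f²/(N·c) + f for N: N = f² / ((H − f)·c).
N = 75² / ((117000 − 75) × 0.024) = 5625 / 2806 ≈ 2.00.

f/2.00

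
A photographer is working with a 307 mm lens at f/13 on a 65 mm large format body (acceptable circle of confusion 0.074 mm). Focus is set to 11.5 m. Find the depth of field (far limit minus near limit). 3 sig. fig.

Hyperfocal distance H = f²/(N·c) + f = 307²/(13 × 0.074) + 307 = 94249/0.962 + 307 ≈ 98278.9 mm ≈ 98.28 m.
Near limit Dn = s·(H − f)/(H + s − 2f) = 11500 × (98278.9 − 307) / (98278.9 + 11500 − 2 × 307) = 11500 × 97971.9 / 109164.9 ≈ 10320.9 mm.
Far limit Df = s·(H − f)/(H − s) = 11500 × (98278.9 − 307) / (98278.9 − 11500) = 11500 × 97971.9 / 86778.9 ≈ 12983.3 mm.
Depth of field = Df − Dn = 12983.3 − 10320.9 ≈ 2662.4 mm ≈ 2.66 m.

2.66 m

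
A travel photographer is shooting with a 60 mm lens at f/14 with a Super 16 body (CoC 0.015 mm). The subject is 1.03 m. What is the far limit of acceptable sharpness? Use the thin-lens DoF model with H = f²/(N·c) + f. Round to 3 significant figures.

Hyperfocal distance H = f²/(N·c) + f = 60²/(14 × 0.015) + 60 = 3600/0.21 + 60 ≈ 17202.9 mm ≈ 17.20 m.
Far limit Df = s·(H − f)/(H − s) = 1030 × (17202.9 − 60) / (17202.9 − 1030) = 1030 × 17142.9 / 16172.9 ≈ 1091.8 mm ≈ 1.09 m.

1.09 m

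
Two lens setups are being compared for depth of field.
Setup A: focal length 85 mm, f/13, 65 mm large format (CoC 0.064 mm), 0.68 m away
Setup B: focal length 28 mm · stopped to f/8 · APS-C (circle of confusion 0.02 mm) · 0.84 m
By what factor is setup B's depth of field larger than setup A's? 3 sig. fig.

Setup A: H = 85²/(13×0.064) + 85 ≈ 8768.9 mm; DoF = Df − Dn = 730.019 − 636.396 ≈ 93.623 mm.
Setup B: H = 28²/(8×0.02) + 28 ≈ 4928.0 mm; DoF = Df − Dn = 1006.85 − 720.59 ≈ 286.26 mm.
Ratio = 286.26 / 93.623 ≈ 3.06.

3.06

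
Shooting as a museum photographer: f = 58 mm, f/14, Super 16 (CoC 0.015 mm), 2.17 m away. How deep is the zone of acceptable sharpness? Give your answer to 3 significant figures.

0.582 m

Hyperfocal distance H = f²/(N·c) + f = 58²/(14 × 0.015) + 58 = 3364/0.21 + 58 ≈ 16077.0 mm ≈ 16.08 m.
Near limit Dn = s·(H − f)/(H + s − 2f) = 2170 × (16077.0 − 58) / (16077.0 + 2170 − 2 × 58) = 2170 × 16019.0 / 18131.0 ≈ 1917.23 mm.
Far limit Df = s·(H − f)/(H − s) = 2170 × (16077.0 − 58) / (16077.0 − 2170) = 2170 × 16019.0 / 13907.0 ≈ 2499.55 mm.
Depth of field = Df − Dn = 2499.55 − 1917.23 ≈ 582.32 mm ≈ 0.582 m.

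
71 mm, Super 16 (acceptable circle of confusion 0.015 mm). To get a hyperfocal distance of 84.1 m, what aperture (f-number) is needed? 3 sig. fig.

Rearrange H = f²/(N·c) + f for N: N = f² / ((H − f)·c).
N = 71² / ((84100 − 71) × 0.015) = 5041 / 1260 ≈ 4.

f/4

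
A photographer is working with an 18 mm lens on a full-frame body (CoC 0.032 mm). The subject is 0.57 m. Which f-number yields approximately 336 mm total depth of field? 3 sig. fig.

f/5

Write h = H − f = f²/(N·c). The thin-lens limits are Dn = s·h/(h + (s−f)) and Df = s·h/(h − (s−f)), so DoF = Df − Dn = 2·s·(s−f)·h / (h² − (s−f)²).
That is a quadratic in h: DoF·h² − 2·s·(s−f)·h − DoF·(s−f)² = 0 ⇒ h = (s−f)·(s + √(s² + DoF²)) / DoF = 552 × (570 + √(570² + 336²)) / 336 = 552 × (570 + 661.662) / 336 ≈ 2023.4 mm.
Then N = f²/(c·h) = 18² / (0.032 × 2023.4) = 324 / 64.750 ≈ 5.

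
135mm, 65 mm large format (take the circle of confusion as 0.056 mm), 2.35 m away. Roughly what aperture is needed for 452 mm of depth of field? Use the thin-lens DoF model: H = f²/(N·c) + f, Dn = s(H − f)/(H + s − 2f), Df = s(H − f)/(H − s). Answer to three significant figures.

f/14

Write h = H − f = f²/(N·c). The thin-lens limits are Dn = s·h/(h + (s−f)) and Df = s·h/(h − (s−f)), so DoF = Df − Dn = 2·s·(s−f)·h / (h² − (s−f)²).
That is a quadratic in h: DoF·h² − 2·s·(s−f)·h − DoF·(s−f)² = 0 ⇒ h = (s−f)·(s + √(s² + DoF²)) / DoF = 2215 × (2350 + √(2350² + 452²)) / 452 = 2215 × (2350 + 2393.07) / 452 ≈ 23243 mm.
Then N = f²/(c·h) = 135² / (0.056 × 23243) = 18225 / 1301.6 ≈ 14.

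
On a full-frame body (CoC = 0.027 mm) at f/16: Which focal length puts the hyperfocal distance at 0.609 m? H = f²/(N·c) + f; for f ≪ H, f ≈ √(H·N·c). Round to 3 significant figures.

From H = f²/(N·c) + f, with f ≪ H: f ≈ √(H·N·c) = √(609 × 16 × 0.027) = √263.09 ≈ 16.22 mm.
Exact: f² + N·c·f − N·c·H = 0 ⇒ f = (−N·c + √((N·c)² + 4·N·c·H))/2 = (−0.432 + √1052.5)/2 ≈ 16.005 mm ≈ 16.0 mm.

16.0 mm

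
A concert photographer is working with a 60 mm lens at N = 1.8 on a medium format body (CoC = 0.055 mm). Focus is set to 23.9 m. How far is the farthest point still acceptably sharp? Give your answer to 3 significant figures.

Hyperfocal distance H = f²/(N·c) + f = 60²/(1.8 × 0.055) + 60 = 3600/0.099 + 60 ≈ 36423.6 mm ≈ 36.42 m.
Far limit Df = s·(H − f)/(H − s) = 23900 × (36423.6 − 60) / (36423.6 − 23900) = 23900 × 36363.6 / 12523.6 ≈ 69396 mm ≈ 69.4 m.

69.4 m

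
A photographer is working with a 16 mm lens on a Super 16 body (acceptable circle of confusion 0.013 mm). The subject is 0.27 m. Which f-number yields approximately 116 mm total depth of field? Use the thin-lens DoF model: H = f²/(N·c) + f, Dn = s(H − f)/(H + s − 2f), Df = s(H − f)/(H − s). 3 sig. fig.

f/15.9

Write h = H − f = f²/(N·c). The thin-lens limits are Dn = s·h/(h + (s−f)) and Df = s·h/(h − (s−f)), so DoF = Df − Dn = 2·s·(s−f)·h / (h² − (s−f)²).
That is a quadratic in h: DoF·h² − 2·s·(s−f)·h − DoF·(s−f)² = 0 ⇒ h = (s−f)·(s + √(s² + DoF²)) / DoF = 254 × (270 + √(270² + 116²)) / 116 = 254 × (270 + 293.864) / 116 ≈ 1234.7 mm.
Then N = f²/(c·h) = 16² / (0.013 × 1234.7) = 256 / 16.051 ≈ 15.9.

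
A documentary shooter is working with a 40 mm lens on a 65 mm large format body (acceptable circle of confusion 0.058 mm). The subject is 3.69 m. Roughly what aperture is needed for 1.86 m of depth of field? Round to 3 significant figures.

f/1.80

Write h = H − f = f²/(N·c). The thin-lens limits are Dn = s·h/(h + (s−f)) and Df = s·h/(h − (s−f)), so DoF = Df − Dn = 2·s·(s−f)·h / (h² − (s−f)²).
That is a quadratic in h: DoF·h² − 2·s·(s−f)·h − DoF·(s−f)² = 0 ⇒ h = (s−f)·(s + √(s² + DoF²)) / DoF = 3650 × (3690 + √(3690² + 1860²)) / 1860 = 3650 × (3690 + 4132.28) / 1860 ≈ 15350 mm.
Then N = f²/(c·h) = 40² / (0.058 × 15350) = 1600 / 890.31 ≈ 1.80.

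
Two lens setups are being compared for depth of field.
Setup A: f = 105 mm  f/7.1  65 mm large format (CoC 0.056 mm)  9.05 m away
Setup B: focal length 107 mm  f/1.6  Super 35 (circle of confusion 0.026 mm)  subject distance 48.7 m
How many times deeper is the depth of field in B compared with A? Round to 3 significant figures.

2.72

Setup A: H = 105²/(7.1×0.056) + 105 ≈ 27833.9 mm; DoF = Df − Dn = 13359.7 − 6842.6 ≈ 6517.1 mm.
Setup B: H = 107²/(1.6×0.026) + 107 ≈ 275323.3 mm; DoF = Df − Dn = 59142 − 41392 ≈ 17750 mm.
Ratio = 17750 / 6517.1 ≈ 2.72.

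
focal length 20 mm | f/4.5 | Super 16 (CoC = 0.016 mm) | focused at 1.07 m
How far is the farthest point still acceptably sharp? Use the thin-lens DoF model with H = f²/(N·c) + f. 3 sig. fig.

1.32 m

Hyperfocal distance H = f²/(N·c) + f = 20²/(4.5 × 0.016) + 20 = 400/0.072 + 20 ≈ 5575.6 mm ≈ 5.576 m.
Far limit Df = s·(H − f)/(H − s) = 1070 × (5575.6 − 20) / (5575.6 − 1070) = 1070 × 5555.6 / 4505.6 ≈ 1319.4 mm ≈ 1.32 m.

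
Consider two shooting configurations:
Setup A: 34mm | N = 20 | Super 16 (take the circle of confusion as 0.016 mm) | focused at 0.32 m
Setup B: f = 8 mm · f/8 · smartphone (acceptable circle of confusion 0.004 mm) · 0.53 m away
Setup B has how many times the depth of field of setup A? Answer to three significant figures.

5.82

Setup A: H = 34²/(20×0.016) + 34 ≈ 3646.5 mm; DoF = Df − Dn = 347.512 − 296.524 ≈ 50.988 mm.
Setup B: H = 8²/(8×0.004) + 8 ≈ 2008.0 mm; DoF = Df − Dn = 717.19 − 420.30 ≈ 296.89 mm.
Ratio = 296.89 / 50.988 ≈ 5.82.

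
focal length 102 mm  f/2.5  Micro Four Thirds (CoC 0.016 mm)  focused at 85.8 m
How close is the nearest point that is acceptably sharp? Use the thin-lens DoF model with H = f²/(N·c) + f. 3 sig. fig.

Hyperfocal distance H = f²/(N·c) + f = 102²/(2.5 × 0.016) + 102 = 10404/0.04 + 102 ≈ 260202.0 mm ≈ 260.2 m.
Near limit Dn = s·(H − f)/(H + s − 2f) = 85800 × (260202.0 − 102) / (260202.0 + 85800 − 2 × 102) = 85800 × 260100.0 / 345798.0 ≈ 64536 mm ≈ 64.5 m.

64.5 m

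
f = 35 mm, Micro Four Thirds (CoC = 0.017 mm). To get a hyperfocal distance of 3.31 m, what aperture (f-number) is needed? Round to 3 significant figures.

f/22

Rearrange H = f²/(N·c) + f for N: N = f² / ((H − f)·c).
N = 35² / ((3310 − 35) × 0.017) = 1225 / 55.68 ≈ 22.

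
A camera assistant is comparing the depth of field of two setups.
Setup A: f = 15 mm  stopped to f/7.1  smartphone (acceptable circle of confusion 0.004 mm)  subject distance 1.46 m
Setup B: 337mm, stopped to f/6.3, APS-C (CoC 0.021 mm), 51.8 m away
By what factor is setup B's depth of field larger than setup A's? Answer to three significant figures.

11.3

Setup A: H = 15²/(7.1×0.004) + 15 ≈ 7937.5 mm; DoF = Df − Dn = 1785.69 − 1234.79 ≈ 550.90 mm.
Setup B: H = 337²/(6.3×0.021) + 337 ≈ 858757.3 mm; DoF = Df − Dn = 55103.5 − 48870.2 ≈ 6233.3 mm.
Ratio = 6233.3 / 550.90 ≈ 11.3.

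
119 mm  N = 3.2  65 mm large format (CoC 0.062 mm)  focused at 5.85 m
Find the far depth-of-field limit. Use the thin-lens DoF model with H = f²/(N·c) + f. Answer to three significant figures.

Hyperfocal distance H = f²/(N·c) + f = 119²/(3.2 × 0.062) + 119 = 14161/0.1984 + 119 ≈ 71495.0 mm ≈ 71.50 m.
Far limit Df = s·(H − f)/(H − s) = 5850 × (71495.0 − 119) / (71495.0 − 5850) = 5850 × 71376.0 / 65645.0 ≈ 6360.7 mm ≈ 6.36 m.

6.36 m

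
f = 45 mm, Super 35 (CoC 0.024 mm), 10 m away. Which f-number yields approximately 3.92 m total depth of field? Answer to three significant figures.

Write h = H − f = f²/(N·c). The thin-lens limits are Dn = s·h/(h + (s−f)) and Df = s·h/(h − (s−f)), so DoF = Df − Dn = 2·s·(s−f)·h / (h² − (s−f)²).
That is a quadratic in h: DoF·h² − 2·s·(s−f)·h − DoF·(s−f)² = 0 ⇒ h = (s−f)·(s + √(s² + DoF²)) / DoF = 9955 × (10000 + √(10000² + 3920²)) / 3920 = 9955 × (10000 + 10740.9) / 3920 ≈ 52672 mm.
Then N = f²/(c·h) = 45² / (0.024 × 52672) = 2025 / 1264.1 ≈ 1.60.

f/1.60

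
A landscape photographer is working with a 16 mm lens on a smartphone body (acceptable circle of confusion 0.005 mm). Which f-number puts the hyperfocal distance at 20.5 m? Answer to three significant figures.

f/2.50

Rearrange H = f²/(N·c) + f for N: N = f² / ((H − f)·c).
N = 16² / ((20500 − 16) × 0.005) = 256 / 102.4 ≈ 2.50.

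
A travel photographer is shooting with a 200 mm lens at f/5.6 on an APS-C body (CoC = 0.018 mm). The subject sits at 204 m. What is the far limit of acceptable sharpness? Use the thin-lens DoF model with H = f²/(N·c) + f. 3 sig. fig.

Hyperfocal distance H = f²/(N·c) + f = 200²/(5.6 × 0.018) + 200 = 40000/0.1008 + 200 ≈ 397025.4 mm ≈ 397.0 m.
Far limit Df = s·(H − f)/(H − s) = 204000 × (397025.4 − 200) / (397025.4 − 204000) = 204000 × 396825.4 / 193025.4 ≈ 419387 mm ≈ 419 m.

419 m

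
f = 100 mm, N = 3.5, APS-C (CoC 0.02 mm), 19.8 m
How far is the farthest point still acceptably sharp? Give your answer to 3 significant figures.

Hyperfocal distance H = f²/(N·c) + f = 100²/(3.5 × 0.02) + 100 = 10000/0.07 + 100 ≈ 142957.1 mm ≈ 143.0 m.
Far limit Df = s·(H − f)/(H − s) = 19800 × (142957.1 − 100) / (142957.1 − 19800) = 19800 × 142857.1 / 123157.1 ≈ 22967 mm ≈ 23.0 m.

23.0 m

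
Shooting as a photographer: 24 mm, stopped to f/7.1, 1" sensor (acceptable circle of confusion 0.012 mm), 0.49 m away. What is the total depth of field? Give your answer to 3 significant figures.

67.9 mm

Hyperfocal distance H = f²/(N·c) + f = 24²/(7.1 × 0.012) + 24 = 576/0.0852 + 24 ≈ 6784.6 mm ≈ 6.785 m.
Near limit Dn = s·(H − f)/(H + s − 2f) = 490 × (6784.6 − 24) / (6784.6 + 490 − 2 × 24) = 490 × 6760.6 / 7226.6 ≈ 458.403 mm.
Far limit Df = s·(H − f)/(H − s) = 490 × (6784.6 − 24) / (6784.6 − 490) = 490 × 6760.6 / 6294.6 ≈ 526.276 mm.
Depth of field = Df − Dn = 526.276 − 458.403 ≈ 67.873 mm.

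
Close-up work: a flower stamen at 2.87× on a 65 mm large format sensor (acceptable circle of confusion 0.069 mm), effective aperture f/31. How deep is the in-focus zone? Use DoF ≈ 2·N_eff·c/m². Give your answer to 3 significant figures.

0.519 mm

At magnification m, DoF ≈ 2·N_eff·c/m² = 2 × 31 × 0.069 / 2.87² = 4.278 / 8.237 ≈ 0.519 mm.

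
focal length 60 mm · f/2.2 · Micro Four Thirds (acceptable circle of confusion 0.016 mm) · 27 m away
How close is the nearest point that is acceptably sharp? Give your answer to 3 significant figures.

Hyperfocal distance H = f²/(N·c) + f = 60²/(2.2 × 0.016) + 60 = 3600/0.0352 + 60 ≈ 102332.7 mm ≈ 102.3 m.
Near limit Dn = s·(H − f)/(H + s − 2f) = 27000 × (102332.7 − 60) / (102332.7 + 27000 − 2 × 60) = 27000 × 102272.7 / 129212.7 ≈ 21371 mm ≈ 21.4 m.

21.4 m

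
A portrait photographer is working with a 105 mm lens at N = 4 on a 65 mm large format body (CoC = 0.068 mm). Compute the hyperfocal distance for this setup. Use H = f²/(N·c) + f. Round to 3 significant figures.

40.6 m

Hyperfocal distance H = f²/(N·c) + f = 105²/(4 × 0.068) + 105 = 11025/0.272 + 105 ≈ 40638.1 mm ≈ 40.6 m.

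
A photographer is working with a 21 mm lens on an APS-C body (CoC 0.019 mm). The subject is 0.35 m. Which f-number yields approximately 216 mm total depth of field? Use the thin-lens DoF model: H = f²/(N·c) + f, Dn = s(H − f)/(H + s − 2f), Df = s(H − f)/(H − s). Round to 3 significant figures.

f/20

Write h = H − f = f²/(N·c). The thin-lens limits are Dn = s·h/(h + (s−f)) and Df = s·h/(h − (s−f)), so DoF = Df − Dn = 2·s·(s−f)·h / (h² − (s−f)²).
That is a quadratic in h: DoF·h² − 2·s·(s−f)·h − DoF·(s−f)² = 0 ⇒ h = (s−f)·(s + √(s² + DoF²)) / DoF = 329 × (350 + √(350² + 216²)) / 216 = 329 × (350 + 411.286) / 216 ≈ 1159.6 mm.
Then N = f²/(c·h) = 21² / (0.019 × 1159.6) = 441 / 22.031 ≈ 20.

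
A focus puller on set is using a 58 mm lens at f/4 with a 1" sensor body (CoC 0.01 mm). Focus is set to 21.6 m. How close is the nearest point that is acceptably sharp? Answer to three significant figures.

17.2 m

Hyperfocal distance H = f²/(N·c) + f = 58²/(4 × 0.01) + 58 = 3364/0.04 + 58 ≈ 84158.0 mm ≈ 84.16 m.
Near limit Dn = s·(H − f)/(H + s − 2f) = 21600 × (84158.0 − 58) / (84158.0 + 21600 − 2 × 58) = 21600 × 84100.0 / 105642.0 ≈ 17195 mm ≈ 17.2 m.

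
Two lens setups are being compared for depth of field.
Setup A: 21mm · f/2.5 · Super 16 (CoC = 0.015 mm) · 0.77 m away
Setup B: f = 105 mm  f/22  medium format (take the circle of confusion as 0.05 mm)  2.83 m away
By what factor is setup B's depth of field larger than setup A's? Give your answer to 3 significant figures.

Setup A: H = 21²/(2.5×0.015) + 21 ≈ 11781.0 mm; DoF = Df − Dn = 822.378 − 723.895 ≈ 98.483 mm.
Setup B: H = 105²/(22×0.05) + 105 ≈ 10127.7 mm; DoF = Df − Dn = 3886.7 − 2225.0 ≈ 1661.7 mm.
Ratio = 1661.7 / 98.483 ≈ 16.9.

16.9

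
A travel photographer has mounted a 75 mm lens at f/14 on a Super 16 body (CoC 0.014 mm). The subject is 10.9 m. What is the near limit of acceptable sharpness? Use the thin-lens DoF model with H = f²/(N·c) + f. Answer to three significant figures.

7.91 m

Hyperfocal distance H = f²/(N·c) + f = 75²/(14 × 0.014) + 75 = 5625/0.196 + 75 ≈ 28774.0 mm ≈ 28.77 m.
Near limit Dn = s·(H − f)/(H + s − 2f) = 10900 × (28774.0 − 75) / (28774.0 + 10900 − 2 × 75) = 10900 × 28699.0 / 39524.0 ≈ 7914.7 mm ≈ 7.91 m.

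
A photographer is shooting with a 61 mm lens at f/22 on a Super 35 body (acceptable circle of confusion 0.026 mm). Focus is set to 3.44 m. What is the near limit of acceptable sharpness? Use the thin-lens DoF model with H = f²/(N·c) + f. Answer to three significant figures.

2.26 m

Hyperfocal distance H = f²/(N·c) + f = 61²/(22 × 0.026) + 61 = 3721/0.572 + 61 ≈ 6566.2 mm ≈ 6.566 m.
Near limit Dn = s·(H − f)/(H + s − 2f) = 3440 × (6566.2 − 61) / (6566.2 + 3440 − 2 × 61) = 3440 × 6505.2 / 9884.2 ≈ 2264.0 mm ≈ 2.26 m.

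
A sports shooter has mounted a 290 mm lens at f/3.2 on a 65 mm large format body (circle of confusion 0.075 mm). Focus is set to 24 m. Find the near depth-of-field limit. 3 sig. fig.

Hyperfocal distance H = f²/(N·c) + f = 290²/(3.2 × 0.075) + 290 = 84100/0.24 + 290 ≈ 350706.7 mm ≈ 350.7 m.
Near limit Dn = s·(H − f)/(H + s − 2f) = 24000 × (350706.7 − 290) / (350706.7 + 24000 − 2 × 290) = 24000 × 350416.7 / 374126.7 ≈ 22479 mm ≈ 22.5 m.

22.5 m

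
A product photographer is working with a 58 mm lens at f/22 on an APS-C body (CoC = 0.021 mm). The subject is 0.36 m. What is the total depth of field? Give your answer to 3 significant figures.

Hyperfocal distance H = f²/(N·c) + f = 58²/(22 × 0.021) + 58 = 3364/0.462 + 58 ≈ 7339.4 mm ≈ 7.339 m.
Near limit Dn = s·(H − f)/(H + s − 2f) = 360 × (7339.4 − 58) / (7339.4 + 360 − 2 × 58) = 360 × 7281.4 / 7583.4 ≈ 345.663 mm.
Far limit Df = s·(H − f)/(H − s) = 360 × (7339.4 − 58) / (7339.4 − 360) = 360 × 7281.4 / 6979.4 ≈ 375.577 mm.
Depth of field = Df − Dn = 375.577 − 345.663 ≈ 29.914 mm.

29.9 mm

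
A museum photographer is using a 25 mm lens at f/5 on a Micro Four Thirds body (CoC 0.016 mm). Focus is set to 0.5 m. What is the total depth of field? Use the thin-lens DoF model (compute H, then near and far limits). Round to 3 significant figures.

61.0 mm

Hyperfocal distance H = f²/(N·c) + f = 25²/(5 × 0.016) + 25 = 625/0.08 + 25 ≈ 7837.5 mm ≈ 7.838 m.
Near limit Dn = s·(H − f)/(H + s − 2f) = 500 × (7837.5 − 25) / (7837.5 + 500 − 2 × 25) = 500 × 7812.5 / 8287.5 ≈ 471.342 mm.
Far limit Df = s·(H − f)/(H − s) = 500 × (7837.5 − 25) / (7837.5 − 500) = 500 × 7812.5 / 7337.5 ≈ 532.368 mm.
Depth of field = Df − Dn = 532.368 − 471.342 ≈ 61.026 mm.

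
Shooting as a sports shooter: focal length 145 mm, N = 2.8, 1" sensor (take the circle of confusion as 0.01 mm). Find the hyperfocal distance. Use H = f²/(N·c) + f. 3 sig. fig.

751 m

Hyperfocal distance H = f²/(N·c) + f = 145²/(2.8 × 0.01) + 145 = 21025/0.028 + 145 ≈ 751037.9 mm ≈ 751 m.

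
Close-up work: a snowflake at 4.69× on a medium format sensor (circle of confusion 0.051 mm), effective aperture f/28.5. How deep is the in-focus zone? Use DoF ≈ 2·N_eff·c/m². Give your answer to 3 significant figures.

At magnification m, DoF ≈ 2·N_eff·c/m² = 2 × 28.5 × 0.051 / 4.69² = 2.907 / 22 ≈ 0.132 mm.

0.132 mm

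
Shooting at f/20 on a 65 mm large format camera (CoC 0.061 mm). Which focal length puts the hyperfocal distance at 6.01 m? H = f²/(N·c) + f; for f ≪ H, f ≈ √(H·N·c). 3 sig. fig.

85.0 mm

From H = f²/(N·c) + f, with f ≪ H: f ≈ √(H·N·c) = √(6010 × 20 × 0.061) = √7332.2 ≈ 85.63 mm.
Exact: f² + N·c·f − N·c·H = 0 ⇒ f = (−N·c + √((N·c)² + 4·N·c·H))/2 = (−1.22 + √29330)/2 ≈ 85.020 mm ≈ 85.0 mm.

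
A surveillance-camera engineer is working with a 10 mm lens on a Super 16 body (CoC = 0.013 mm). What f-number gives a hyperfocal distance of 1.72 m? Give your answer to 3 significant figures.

f/4.50

Rearrange H = f²/(N·c) + f for N: N = f² / ((H − f)·c).
N = 10² / ((1720 − 10) × 0.013) = 100 / 22.23 ≈ 4.50.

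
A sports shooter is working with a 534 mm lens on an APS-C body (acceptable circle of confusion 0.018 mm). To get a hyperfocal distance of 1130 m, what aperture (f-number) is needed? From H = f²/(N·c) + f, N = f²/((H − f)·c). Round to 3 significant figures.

Rearrange H = f²/(N·c) + f for N: N = f² / ((H − f)·c).
N = 534² / ((1130000 − 534) × 0.018) = 285156 / 20330 ≈ 14.

f/14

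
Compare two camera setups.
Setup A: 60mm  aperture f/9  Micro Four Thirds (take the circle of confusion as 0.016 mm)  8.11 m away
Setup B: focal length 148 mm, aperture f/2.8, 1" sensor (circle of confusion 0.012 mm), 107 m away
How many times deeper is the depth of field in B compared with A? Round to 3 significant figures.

Setup A: H = 60²/(9×0.016) + 60 ≈ 25060.0 mm; DoF = Df − Dn = 11961.7 − 6134.6 ≈ 5827.1 mm.
Setup B: H = 148²/(2.8×0.012) + 148 ≈ 652052.8 mm; DoF = Df − Dn = 127976 − 91932 ≈ 36044 mm.
Ratio = 36044 / 5827.1 ≈ 6.19.

6.19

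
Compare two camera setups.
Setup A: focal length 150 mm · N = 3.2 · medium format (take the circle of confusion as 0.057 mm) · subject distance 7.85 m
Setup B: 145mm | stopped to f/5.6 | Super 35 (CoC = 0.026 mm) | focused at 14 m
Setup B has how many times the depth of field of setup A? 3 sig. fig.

2.76

Setup A: H = 150²/(3.2×0.057) + 150 ≈ 123505.3 mm; DoF = Df − Dn = 8372.63 − 7388.78 ≈ 983.85 mm.
Setup B: H = 145²/(5.6×0.026) + 145 ≈ 144547.5 mm; DoF = Df − Dn = 15485.8 − 12774.3 ≈ 2711.5 mm.
Ratio = 2711.5 / 983.85 ≈ 2.76.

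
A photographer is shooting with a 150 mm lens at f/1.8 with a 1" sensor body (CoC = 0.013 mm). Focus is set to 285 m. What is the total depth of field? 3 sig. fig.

Hyperfocal distance H = f²/(N·c) + f = 150²/(1.8 × 0.013) + 150 = 22500/0.0234 + 150 ≈ 961688.5 mm ≈ 961.7 m.
Near limit Dn = s·(H − f)/(H + s − 2f) = 285000 × (961688.5 − 150) / (961688.5 + 285000 − 2 × 150) = 285000 × 961538.5 / 1246388.5 ≈ 219866 mm.
Far limit Df = s·(H − f)/(H − s) = 285000 × (961688.5 − 150) / (961688.5 − 285000) = 285000 × 961538.5 / 676688.5 ≈ 404970 mm.
Depth of field = Df − Dn = 404970 − 219866 ≈ 185104 mm ≈ 185 m.

185 m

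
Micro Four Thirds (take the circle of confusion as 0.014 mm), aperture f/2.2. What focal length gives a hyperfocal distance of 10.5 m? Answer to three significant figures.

18.0 mm

From H = f²/(N·c) + f, with f ≪ H: f ≈ √(H·N·c) = √(10500 × 2.2 × 0.014) = √323.40 ≈ 17.98 mm.
The +f correction barely moves this — solving exactly, f² + N·c·f − N·c·H = 0 ⇒ f = (−N·c + √((N·c)² + 4·N·c·H))/2 = (−0.0308 + √1293.6)/2 ≈ 17.968 mm, so f ≈ 18.0 mm.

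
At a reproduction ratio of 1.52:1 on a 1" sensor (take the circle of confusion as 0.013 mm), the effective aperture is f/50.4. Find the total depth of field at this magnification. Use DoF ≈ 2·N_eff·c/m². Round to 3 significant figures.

0.567 mm

At magnification m, DoF ≈ 2·N_eff·c/m² = 2 × 50.4 × 0.013 / 1.52² = 1.31 / 2.31 ≈ 0.567 mm.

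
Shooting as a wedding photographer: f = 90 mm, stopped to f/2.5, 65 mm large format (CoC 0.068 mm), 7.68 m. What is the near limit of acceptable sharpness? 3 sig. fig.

6.62 m

Hyperfocal distance H = f²/(N·c) + f = 90²/(2.5 × 0.068) + 90 = 8100/0.17 + 90 ≈ 47737.1 mm ≈ 47.74 m.
Near limit Dn = s·(H − f)/(H + s − 2f) = 7680 × (47737.1 − 90) / (47737.1 + 7680 − 2 × 90) = 7680 × 47647.1 / 55237.1 ≈ 6624.7 mm ≈ 6.62 m.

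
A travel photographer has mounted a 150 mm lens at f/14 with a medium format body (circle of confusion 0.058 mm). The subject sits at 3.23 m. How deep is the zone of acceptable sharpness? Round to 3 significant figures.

0.727 m

Hyperfocal distance H = f²/(N·c) + f = 150²/(14 × 0.058) + 150 = 22500/0.812 + 150 ≈ 27859.4 mm ≈ 27.86 m.
Near limit Dn = s·(H − f)/(H + s − 2f) = 3230 × (27859.4 − 150) / (27859.4 + 3230 − 2 × 150) = 3230 × 27709.4 / 30789.4 ≈ 2906.89 mm.
Far limit Df = s·(H − f)/(H − s) = 3230 × (27859.4 − 150) / (27859.4 − 3230) = 3230 × 27709.4 / 24629.4 ≈ 3633.92 mm.
Depth of field = Df − Dn = 3633.92 − 2906.89 ≈ 727.03 mm ≈ 0.727 m.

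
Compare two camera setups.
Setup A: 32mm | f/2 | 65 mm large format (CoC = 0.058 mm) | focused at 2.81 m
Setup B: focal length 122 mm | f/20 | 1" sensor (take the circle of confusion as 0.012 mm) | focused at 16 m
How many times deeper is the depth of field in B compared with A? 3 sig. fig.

4.47

Setup A: H = 32²/(2×0.058) + 32 ≈ 8859.6 mm; DoF = Df − Dn = 4100.4 − 2137.4 ≈ 1963.0 mm.
Setup B: H = 122²/(20×0.012) + 122 ≈ 62138.7 mm; DoF = Df − Dn = 21506.2 − 12738.6 ≈ 8767.6 mm.
Ratio = 8767.6 / 1963.0 ≈ 4.47.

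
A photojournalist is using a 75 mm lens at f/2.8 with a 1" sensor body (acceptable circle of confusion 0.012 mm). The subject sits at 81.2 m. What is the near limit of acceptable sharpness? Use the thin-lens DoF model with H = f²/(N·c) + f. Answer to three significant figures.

Hyperfocal distance H = f²/(N·c) + f = 75²/(2.8 × 0.012) + 75 = 5625/0.0336 + 75 ≈ 167485.7 mm ≈ 167.5 m.
Near limit Dn = s·(H − f)/(H + s − 2f) = 81200 × (167485.7 − 75) / (167485.7 + 81200 − 2 × 75) = 81200 × 167410.7 / 248535.7 ≈ 54695 mm ≈ 54.7 m.

54.7 m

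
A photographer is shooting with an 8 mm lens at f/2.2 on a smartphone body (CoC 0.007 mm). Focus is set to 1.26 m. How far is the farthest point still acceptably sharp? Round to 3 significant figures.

Hyperfocal distance H = f²/(N·c) + f = 8²/(2.2 × 0.007) + 8 = 64/0.0154 + 8 ≈ 4163.8 mm ≈ 4.164 m.
Far limit Df = s·(H − f)/(H − s) = 1260 × (4163.8 − 8) / (4163.8 − 1260) = 1260 × 4155.8 / 2903.8 ≈ 1803.3 mm ≈ 1.80 m.

1.80 m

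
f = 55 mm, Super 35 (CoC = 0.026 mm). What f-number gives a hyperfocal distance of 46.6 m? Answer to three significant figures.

f/2.50

Rearrange H = f²/(N·c) + f for N: N = f² / ((H − f)·c).
N = 55² / ((46600 − 55) × 0.026) = 3025 / 1210 ≈ 2.50.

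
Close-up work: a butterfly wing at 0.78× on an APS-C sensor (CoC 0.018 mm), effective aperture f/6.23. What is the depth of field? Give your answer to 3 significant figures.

At magnification m, DoF ≈ 2·N_eff·c/m² = 2 × 6.23 × 0.018 / 0.78² = 0.2243 / 0.6084 ≈ 0.369 mm.

0.369 mm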